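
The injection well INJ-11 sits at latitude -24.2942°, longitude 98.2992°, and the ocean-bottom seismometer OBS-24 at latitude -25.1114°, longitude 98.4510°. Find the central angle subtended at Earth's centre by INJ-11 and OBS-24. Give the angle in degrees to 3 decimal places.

0.829°

Δφ = -0.8172°,  Δλ = 0.1518°
a = sin²(Δφ/2) + cos φ₁ cos φ₂ sin²(Δλ/2) = 0.000052
c = 2·arcsin(√a) = 0.014464 rad = 0.8288°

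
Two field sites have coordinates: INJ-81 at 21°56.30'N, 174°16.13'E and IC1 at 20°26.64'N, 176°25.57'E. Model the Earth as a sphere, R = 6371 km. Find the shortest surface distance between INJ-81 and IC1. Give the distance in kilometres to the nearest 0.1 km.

278.6 km

INJ-81: φ = +21.93833°, λ = +174.26883°
IC1: φ = +20.44400°, λ = +176.42617°
Δφ = -1.4943°,  Δλ = 2.1573°
a = sin²(Δφ/2) + cos φ₁ cos φ₂ sin²(Δλ/2) = 0.000478
c = 2·arcsin(√a) = 0.043733 rad = 2.5057°
d = R·c = 6371 × 0.043733 = 278.6 km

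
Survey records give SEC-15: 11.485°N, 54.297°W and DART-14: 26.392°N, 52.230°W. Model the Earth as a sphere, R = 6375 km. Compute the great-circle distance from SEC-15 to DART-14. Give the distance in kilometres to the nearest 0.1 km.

1672.7 km

Δφ = 14.9070°,  Δλ = 2.0670°
a = sin²(Δφ/2) + cos φ₁ cos φ₂ sin²(Δλ/2) = 0.017113
c = 2·arcsin(√a) = 0.262387 rad = 15.0337°
d = R·c = 6375 × 0.262387 = 1672.7 km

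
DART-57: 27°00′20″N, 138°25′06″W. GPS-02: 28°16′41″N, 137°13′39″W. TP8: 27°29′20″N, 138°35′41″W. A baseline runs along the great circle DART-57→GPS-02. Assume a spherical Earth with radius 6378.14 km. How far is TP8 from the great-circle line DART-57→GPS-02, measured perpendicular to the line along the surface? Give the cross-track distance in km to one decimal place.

47.6 km

DART-57: φ = +27.00556°, λ = -138.41833°
GPS-02: φ = +28.27806°, λ = -137.22750°
TP8: φ = +27.48889°, λ = -138.59472°
δ₁₃ = central angle DART-57→TP8 = 0.008869 rad  (haversine)
θ₁₃ = bearing DART-57→TP8 = 342.065°,  θ₁₂ = bearing DART-57→GPS-02 = 39.384°
dₓₜ = R·arcsin(sin δ₁₃ · sin(θ₁₃ − θ₁₂)) = 6378.14·arcsin(0.00887·sin(302.680°)) = -47.611 km
|dₓₜ| = 47.611 km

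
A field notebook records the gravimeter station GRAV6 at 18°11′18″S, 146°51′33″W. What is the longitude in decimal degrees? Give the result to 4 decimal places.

146.8592°W

146° + 51′/60 + 33″/3600 = 146 + 0.85000 + 0.00917 = 146.8592°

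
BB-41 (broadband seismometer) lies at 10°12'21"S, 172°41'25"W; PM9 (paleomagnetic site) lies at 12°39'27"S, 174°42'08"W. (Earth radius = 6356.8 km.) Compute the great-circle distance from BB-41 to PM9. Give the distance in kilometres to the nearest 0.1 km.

349.1 km

BB-41: φ = -10.20583°, λ = -172.69028°
PM9: φ = -12.65750°, λ = -174.70222°
Δφ = -2.4517°,  Δλ = -2.0119°
a = sin²(Δφ/2) + cos φ₁ cos φ₂ sin²(Δλ/2) = 0.000754
c = 2·arcsin(√a) = 0.054912 rad = 3.1463°
d = R·c = 6356.8 × 0.054912 = 349.1 km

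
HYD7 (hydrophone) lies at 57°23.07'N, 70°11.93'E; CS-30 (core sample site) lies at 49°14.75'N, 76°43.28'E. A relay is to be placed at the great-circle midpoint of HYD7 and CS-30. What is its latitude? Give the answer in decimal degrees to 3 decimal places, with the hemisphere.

HYD7: φ = +57.38450°, λ = +70.19883°
CS-30: φ = +49.24583°, λ = +76.72133°
Bx = cos φ₂ cos Δλ = 0.648589,  By = cos φ₂ sin Δλ = 0.074155
φₘ = atan2(sin φ₁ + sin φ₂, √((cos φ₁ + Bx)² + By²)) = 53.35924°
λₘ = λ₁ + atan2(By, cos φ₁ + Bx) = 73.77186°

53.359°N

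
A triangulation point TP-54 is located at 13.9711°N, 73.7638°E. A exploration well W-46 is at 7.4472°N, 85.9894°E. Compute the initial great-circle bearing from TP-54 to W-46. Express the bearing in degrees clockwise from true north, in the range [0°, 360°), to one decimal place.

Δλ = 12.2256°
y = sin Δλ · cos φ₂ = 0.209975
x = cos φ₁ sin φ₂ − sin φ₁ cos φ₂ cos Δλ = -0.108188
θ = atan2(y, x) = 117.2595° → 117.2595° (mod 360°)

117.3°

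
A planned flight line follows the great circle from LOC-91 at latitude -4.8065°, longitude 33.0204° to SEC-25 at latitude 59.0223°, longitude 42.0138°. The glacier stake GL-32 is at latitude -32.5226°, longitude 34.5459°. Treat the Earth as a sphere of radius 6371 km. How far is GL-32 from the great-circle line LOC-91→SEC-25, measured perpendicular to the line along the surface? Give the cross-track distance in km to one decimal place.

407.5 km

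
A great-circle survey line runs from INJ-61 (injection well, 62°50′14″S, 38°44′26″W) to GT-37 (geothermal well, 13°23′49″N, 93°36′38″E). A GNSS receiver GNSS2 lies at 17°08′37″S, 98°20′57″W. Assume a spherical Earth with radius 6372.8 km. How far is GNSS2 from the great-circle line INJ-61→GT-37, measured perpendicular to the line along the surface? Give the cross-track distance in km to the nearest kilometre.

1346 km

INJ-61: φ = -62.83722°, λ = -38.74056°
GT-37: φ = +13.39694°, λ = +93.61056°
GNSS2: φ = -17.14361°, λ = -98.34917°
δ₁₃ = central angle INJ-61→GNSS2 = 1.066773 rad  (haversine)
θ₁₃ = bearing INJ-61→GNSS2 = 289.726°,  θ₁₂ = bearing INJ-61→GT-37 = 123.580°
dₓₜ = R·arcsin(sin δ₁₃ · sin(θ₁₃ − θ₁₂)) = 6372.8·arcsin(0.87565·sin(166.145°)) = 1346.254 km
|dₓₜ| = 1346.254 km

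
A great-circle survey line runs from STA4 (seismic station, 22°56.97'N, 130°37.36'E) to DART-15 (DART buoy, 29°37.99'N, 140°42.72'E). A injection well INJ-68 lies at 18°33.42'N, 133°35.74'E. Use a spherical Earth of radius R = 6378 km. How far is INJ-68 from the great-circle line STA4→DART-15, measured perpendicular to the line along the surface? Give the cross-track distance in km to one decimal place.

STA4: φ = +22.94950°, λ = +130.62267°
DART-15: φ = +29.63317°, λ = +140.71200°
INJ-68: φ = +18.55700°, λ = +133.59567°
δ₁₃ = central angle STA4→INJ-68 = 0.090719 rad  (haversine)
θ₁₃ = bearing STA4→INJ-68 = 147.130°,  θ₁₂ = bearing STA4→DART-15 = 51.383°
dₓₜ = R·arcsin(sin δ₁₃ · sin(θ₁₃ − θ₁₂)) = 6378·arcsin(0.09059·sin(95.747°)) = 575.691 km
|dₓₜ| = 575.691 km

575.7 km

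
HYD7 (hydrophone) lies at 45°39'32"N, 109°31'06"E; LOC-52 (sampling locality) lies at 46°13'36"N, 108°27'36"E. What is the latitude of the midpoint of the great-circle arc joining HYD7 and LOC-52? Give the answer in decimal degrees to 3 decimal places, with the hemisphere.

45.944°N

HYD7: φ = +45.65889°, λ = +109.51833°
LOC-52: φ = +46.22667°, λ = +108.46000°
Bx = cos φ₂ cos Δλ = 0.691689,  By = cos φ₂ sin Δλ = -0.012778
φₘ = atan2(sin φ₁ + sin φ₂, √((cos φ₁ + Bx)² + By²)) = 45.94400°
λₘ = λ₁ + atan2(By, cos φ₁ + Bx) = 108.99188°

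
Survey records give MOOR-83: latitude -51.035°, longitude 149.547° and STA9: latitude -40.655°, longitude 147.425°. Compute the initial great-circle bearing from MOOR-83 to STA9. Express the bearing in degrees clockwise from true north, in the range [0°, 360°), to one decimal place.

Δλ = -2.1220°
y = sin Δλ · cos φ₂ = -0.028091
x = cos φ₁ sin φ₂ − sin φ₁ cos φ₂ cos Δλ = 0.179771
θ = atan2(y, x) = -8.8811° → 351.1189° (mod 360°)

351.1°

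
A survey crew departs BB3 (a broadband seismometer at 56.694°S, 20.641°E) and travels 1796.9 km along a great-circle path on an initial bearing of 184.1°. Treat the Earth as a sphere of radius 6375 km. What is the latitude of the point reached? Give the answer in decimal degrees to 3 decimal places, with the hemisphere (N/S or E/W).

72.768°S

δ = d/R = 1796.9/6375 = 0.281867 rad
φ₂ = arcsin(sin φ₁ cos δ + cos φ₁ sin δ cos θ)
   = arcsin(-0.83575·0.96054 + 0.54911·0.27815·-0.99744) = -72.76801°
λ₂ = λ₁ + atan2(sin θ sin δ cos φ₁, cos δ − sin φ₁ sin φ₂) = 16.79179°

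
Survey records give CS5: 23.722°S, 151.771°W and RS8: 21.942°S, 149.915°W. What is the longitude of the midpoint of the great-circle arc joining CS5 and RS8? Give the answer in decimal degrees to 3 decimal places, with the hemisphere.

Bx = cos φ₂ cos Δλ = 0.927076,  By = cos φ₂ sin Δλ = 0.030042
φₘ = atan2(sin φ₁ + sin φ₂, √((cos φ₁ + Bx)² + By²)) = -22.83469°
λₘ = λ₁ + atan2(By, cos φ₁ + Bx) = -150.83693°

150.837°W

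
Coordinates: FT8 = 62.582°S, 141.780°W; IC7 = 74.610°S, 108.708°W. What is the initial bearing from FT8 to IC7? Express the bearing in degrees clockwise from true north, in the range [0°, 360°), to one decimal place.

Δλ = 33.0720°
y = sin Δλ · cos φ₂ = 0.144820
x = cos φ₁ sin φ₂ − sin φ₁ cos φ₂ cos Δλ = -0.246557
θ = atan2(y, x) = 149.5713° → 149.5713° (mod 360°)

149.6°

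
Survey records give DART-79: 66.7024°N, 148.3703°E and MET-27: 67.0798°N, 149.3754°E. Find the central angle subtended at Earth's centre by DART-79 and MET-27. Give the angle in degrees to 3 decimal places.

0.546°

Δφ = 0.3774°,  Δλ = 1.0051°
a = sin²(Δφ/2) + cos φ₁ cos φ₂ sin²(Δλ/2) = 0.000023
c = 2·arcsin(√a) = 0.009528 rad = 0.5459°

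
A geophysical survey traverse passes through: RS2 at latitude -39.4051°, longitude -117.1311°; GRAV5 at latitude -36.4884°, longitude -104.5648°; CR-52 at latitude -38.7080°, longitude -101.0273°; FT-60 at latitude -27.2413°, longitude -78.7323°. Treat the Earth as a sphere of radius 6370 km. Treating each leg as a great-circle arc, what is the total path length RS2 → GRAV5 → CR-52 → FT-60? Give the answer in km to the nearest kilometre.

RS2→GRAV5: c = 0.180114 rad, d = 1147.33 km
GRAV5→CR-52: c = 0.062391 rad, d = 397.43 km
CR-52→FT-60: c = 0.381319 rad, d = 2429.00 km
Total = 1147.33 + 397.43 + 2429.00 = 3973.76 km

3974 km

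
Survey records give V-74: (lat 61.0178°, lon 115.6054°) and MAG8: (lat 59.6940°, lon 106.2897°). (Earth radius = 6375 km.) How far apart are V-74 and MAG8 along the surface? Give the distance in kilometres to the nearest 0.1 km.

532.9 km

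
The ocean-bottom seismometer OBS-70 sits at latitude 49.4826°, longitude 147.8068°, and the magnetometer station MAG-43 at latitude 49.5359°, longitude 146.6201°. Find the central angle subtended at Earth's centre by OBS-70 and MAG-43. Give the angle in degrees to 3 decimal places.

0.772°

Δφ = 0.0533°,  Δλ = -1.1867°
a = sin²(Δφ/2) + cos φ₁ cos φ₂ sin²(Δλ/2) = 0.000045
c = 2·arcsin(√a) = 0.013481 rad = 0.7724°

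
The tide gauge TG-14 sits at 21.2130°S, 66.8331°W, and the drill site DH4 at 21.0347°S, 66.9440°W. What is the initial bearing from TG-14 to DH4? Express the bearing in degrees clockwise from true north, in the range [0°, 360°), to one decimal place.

329.9°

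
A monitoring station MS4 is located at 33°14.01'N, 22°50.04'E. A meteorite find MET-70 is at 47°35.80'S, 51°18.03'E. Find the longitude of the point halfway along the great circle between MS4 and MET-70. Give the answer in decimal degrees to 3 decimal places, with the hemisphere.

35.508°E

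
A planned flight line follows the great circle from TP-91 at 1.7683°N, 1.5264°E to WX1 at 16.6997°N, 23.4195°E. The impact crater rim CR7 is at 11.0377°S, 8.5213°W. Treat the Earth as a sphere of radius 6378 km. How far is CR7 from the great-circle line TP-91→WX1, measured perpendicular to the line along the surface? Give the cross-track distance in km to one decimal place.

δ₁₃ = central angle TP-91→CR7 = 0.283509 rad  (haversine)
θ₁₃ = bearing TP-91→CR7 = 217.747°,  θ₁₂ = bearing TP-91→WX1 = 53.968°
dₓₜ = R·arcsin(sin δ₁₃ · sin(θ₁₃ − θ₁₂)) = 6378·arcsin(0.27973·sin(163.779°)) = 498.875 km
|dₓₜ| = 498.875 km

498.9 km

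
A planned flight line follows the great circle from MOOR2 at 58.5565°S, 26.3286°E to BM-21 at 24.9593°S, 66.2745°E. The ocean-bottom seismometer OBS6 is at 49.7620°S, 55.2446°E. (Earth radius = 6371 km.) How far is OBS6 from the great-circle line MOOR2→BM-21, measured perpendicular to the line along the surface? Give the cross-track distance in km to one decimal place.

622.7 km

δ₁₃ = central angle MOOR2→OBS6 = 0.329412 rad  (haversine)
θ₁₃ = bearing MOOR2→OBS6 = 74.916°,  θ₁₂ = bearing MOOR2→BM-21 = 57.359°
dₓₜ = R·arcsin(sin δ₁₃ · sin(θ₁₃ − θ₁₂)) = 6371·arcsin(0.32349·sin(17.557°)) = 622.684 km
|dₓₜ| = 622.684 km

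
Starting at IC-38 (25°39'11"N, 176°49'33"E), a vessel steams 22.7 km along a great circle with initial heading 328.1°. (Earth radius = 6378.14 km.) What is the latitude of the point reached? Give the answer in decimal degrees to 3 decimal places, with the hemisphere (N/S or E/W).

25.826°N

IC-38: φ = +25.65306°, λ = +176.82583°
δ = d/R = 22.7/6378.14 = 0.003559 rad
φ₂ = arcsin(sin φ₁ cos δ + cos φ₁ sin δ cos θ)
   = arcsin(0.43292·0.99999 + 0.90143·0.00356·0.84897) = 25.82613°
λ₂ = λ₁ + atan2(sin θ sin δ cos φ₁, cos δ − sin φ₁ sin φ₂) = 176.70612°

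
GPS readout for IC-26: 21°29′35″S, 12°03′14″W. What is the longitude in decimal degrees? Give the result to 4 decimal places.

12° + 3′/60 + 14″/3600 = 12 + 0.05000 + 0.00389 = 12.0539°

12.0539°W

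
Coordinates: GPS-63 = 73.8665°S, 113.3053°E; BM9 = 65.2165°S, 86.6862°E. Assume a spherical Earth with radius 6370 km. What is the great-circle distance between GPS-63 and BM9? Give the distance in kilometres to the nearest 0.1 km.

1390.2 km

Δφ = 8.6500°,  Δλ = -26.6191°
a = sin²(Δφ/2) + cos φ₁ cos φ₂ sin²(Δλ/2) = 0.011861
c = 2·arcsin(√a) = 0.218245 rad = 12.5045°
d = R·c = 6370 × 0.218245 = 1390.2 km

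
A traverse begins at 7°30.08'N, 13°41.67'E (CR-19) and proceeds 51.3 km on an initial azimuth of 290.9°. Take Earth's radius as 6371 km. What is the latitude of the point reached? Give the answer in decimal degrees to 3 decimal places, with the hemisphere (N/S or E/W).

CR-19: φ = +7.50133°, λ = +13.69450°
δ = d/R = 51.3/6371 = 0.008052 rad
φ₂ = arcsin(sin φ₁ cos δ + cos φ₁ sin δ cos θ)
   = arcsin(0.13055·0.99997 + 0.99144·0.00805·0.35674) = 7.66570°
λ₂ = λ₁ + atan2(sin θ sin δ cos φ₁, cos δ − sin φ₁ sin φ₂) = 13.25962°

7.666°N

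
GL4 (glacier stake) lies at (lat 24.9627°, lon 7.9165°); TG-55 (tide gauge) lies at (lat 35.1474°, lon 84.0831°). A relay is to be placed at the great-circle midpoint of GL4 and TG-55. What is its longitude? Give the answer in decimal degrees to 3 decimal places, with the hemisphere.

Bx = cos φ₂ cos Δλ = 0.195505,  By = cos φ₂ sin Δλ = 0.793957
φₘ = atan2(sin φ₁ + sin φ₂, √((cos φ₁ + Bx)² + By²)) = 36.29844°
λₘ = λ₁ + atan2(By, cos φ₁ + Bx) = 43.68592°

43.686°E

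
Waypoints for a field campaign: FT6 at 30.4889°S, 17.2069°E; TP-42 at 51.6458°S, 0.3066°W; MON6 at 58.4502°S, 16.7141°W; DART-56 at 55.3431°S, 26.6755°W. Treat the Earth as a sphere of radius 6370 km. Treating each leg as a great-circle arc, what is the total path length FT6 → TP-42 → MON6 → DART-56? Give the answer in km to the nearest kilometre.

FT6→TP-42: c = 0.432766 rad, d = 2756.72 km
TP-42→MON6: c = 0.201665 rad, d = 1284.61 km
MON6→DART-56: c = 0.109193 rad, d = 695.56 km
Total = 2756.72 + 1284.61 + 695.56 = 4736.89 km

4737 km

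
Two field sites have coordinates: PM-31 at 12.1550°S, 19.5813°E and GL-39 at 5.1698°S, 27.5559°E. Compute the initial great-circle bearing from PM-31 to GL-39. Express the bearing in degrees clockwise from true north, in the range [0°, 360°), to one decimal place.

49.1°

Δλ = 7.9746°
y = sin Δλ · cos φ₂ = 0.138170
x = cos φ₁ sin φ₂ − sin φ₁ cos φ₂ cos Δλ = 0.119585
θ = atan2(y, x) = 49.1240° → 49.1240° (mod 360°)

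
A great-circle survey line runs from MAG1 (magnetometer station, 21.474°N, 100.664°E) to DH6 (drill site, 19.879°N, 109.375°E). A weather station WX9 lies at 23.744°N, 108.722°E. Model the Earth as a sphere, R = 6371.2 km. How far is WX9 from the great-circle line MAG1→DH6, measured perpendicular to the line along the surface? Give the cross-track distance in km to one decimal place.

δ₁₃ = central angle MAG1→WX9 = 0.135714 rad  (haversine)
θ₁₃ = bearing MAG1→WX9 = 71.506°,  θ₁₂ = bearing MAG1→DH6 = 99.511°
dₓₜ = R·arcsin(sin δ₁₃ · sin(θ₁₃ − θ₁₂)) = 6371.2·arcsin(0.13530·sin(-28.005°)) = -405.033 km
|dₓₜ| = 405.033 km

405.0 km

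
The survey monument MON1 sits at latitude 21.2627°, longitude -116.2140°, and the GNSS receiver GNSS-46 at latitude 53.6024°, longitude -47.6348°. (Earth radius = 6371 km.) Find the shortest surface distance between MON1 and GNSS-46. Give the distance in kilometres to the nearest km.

6717 km

Δφ = 32.3397°,  Δλ = 68.5792°
a = sin²(Δφ/2) + cos φ₁ cos φ₂ sin²(Δλ/2) = 0.253070
c = 2·arcsin(√a) = 1.054273 rad = 60.4054°
d = R·c = 6371 × 1.054273 = 6716.8 km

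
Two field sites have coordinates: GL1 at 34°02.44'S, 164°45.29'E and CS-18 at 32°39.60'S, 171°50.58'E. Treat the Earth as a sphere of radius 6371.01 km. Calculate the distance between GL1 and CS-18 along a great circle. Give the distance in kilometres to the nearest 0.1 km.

675.9 km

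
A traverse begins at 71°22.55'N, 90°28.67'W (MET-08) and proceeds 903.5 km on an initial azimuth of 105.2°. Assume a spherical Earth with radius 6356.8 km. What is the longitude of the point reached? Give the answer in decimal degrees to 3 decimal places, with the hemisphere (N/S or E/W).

69.218°W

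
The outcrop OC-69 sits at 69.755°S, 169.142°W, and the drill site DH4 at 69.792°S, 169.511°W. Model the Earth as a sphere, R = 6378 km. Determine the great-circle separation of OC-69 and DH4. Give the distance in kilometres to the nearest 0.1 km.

14.8 km

Δφ = -0.0370°,  Δλ = -0.3690°
a = sin²(Δφ/2) + cos φ₁ cos φ₂ sin²(Δλ/2) = 0.000001
c = 2·arcsin(√a) = 0.002318 rad = 0.1328°
d = R·c = 6378 × 0.002318 = 14.8 km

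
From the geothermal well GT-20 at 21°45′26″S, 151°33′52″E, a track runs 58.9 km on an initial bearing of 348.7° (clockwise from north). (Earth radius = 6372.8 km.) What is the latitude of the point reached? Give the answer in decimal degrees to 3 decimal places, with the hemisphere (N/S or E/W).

21.238°S

GT-20: φ = -21.75722°, λ = +151.56444°
δ = d/R = 58.9/6372.8 = 0.009242 rad
φ₂ = arcsin(sin φ₁ cos δ + cos φ₁ sin δ cos θ)
   = arcsin(-0.37067·0.99996 + 0.92876·0.00924·0.98061) = -21.23790°
λ₂ = λ₁ + atan2(sin θ sin δ cos φ₁, cos δ − sin φ₁ sin φ₂) = 151.45312°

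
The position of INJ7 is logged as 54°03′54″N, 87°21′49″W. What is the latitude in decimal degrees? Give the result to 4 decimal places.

54° + 3′/60 + 54″/3600 = 54 + 0.05000 + 0.01500 = 54.0650°

54.0650°N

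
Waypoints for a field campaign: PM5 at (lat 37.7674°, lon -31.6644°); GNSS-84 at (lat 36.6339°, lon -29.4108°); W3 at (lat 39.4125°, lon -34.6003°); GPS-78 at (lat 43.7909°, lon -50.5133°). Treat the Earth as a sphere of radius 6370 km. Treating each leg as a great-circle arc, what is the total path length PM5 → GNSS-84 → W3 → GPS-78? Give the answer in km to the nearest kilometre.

PM5→GNSS-84: c = 0.037051 rad, d = 236.02 km
GNSS-84→W3: c = 0.086247 rad, d = 549.40 km
W3→GPS-78: c = 0.220859 rad, d = 1406.87 km
Total = 236.02 + 549.40 + 1406.87 = 2192.28 km

2192 km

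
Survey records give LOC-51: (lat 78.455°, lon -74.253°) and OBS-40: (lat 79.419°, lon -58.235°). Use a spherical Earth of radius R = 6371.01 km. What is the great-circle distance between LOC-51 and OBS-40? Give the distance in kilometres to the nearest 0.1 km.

Δφ = 0.9640°,  Δλ = 16.0180°
a = sin²(Δφ/2) + cos φ₁ cos φ₂ sin²(Δλ/2) = 0.000784
c = 2·arcsin(√a) = 0.056014 rad = 3.2094°
d = R·c = 6371.01 × 0.056014 = 356.9 km

356.9 km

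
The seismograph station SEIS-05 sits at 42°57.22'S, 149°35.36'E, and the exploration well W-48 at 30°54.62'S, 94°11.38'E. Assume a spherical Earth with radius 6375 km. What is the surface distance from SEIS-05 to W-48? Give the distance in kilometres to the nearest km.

SEIS-05: φ = -42.95367°, λ = +149.58933°
W-48: φ = -30.91033°, λ = +94.18967°
Δφ = 12.0433°,  Δλ = -55.3997°
a = sin²(Δφ/2) + cos φ₁ cos φ₂ sin²(Δλ/2) = 0.146691
c = 2·arcsin(√a) = 0.786088 rad = 45.0395°
d = R·c = 6375 × 0.786088 = 5011.3 km

5011 km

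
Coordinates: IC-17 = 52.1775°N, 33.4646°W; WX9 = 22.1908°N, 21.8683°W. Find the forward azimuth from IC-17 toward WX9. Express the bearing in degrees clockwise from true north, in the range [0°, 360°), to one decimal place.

Δλ = 11.5963°
y = sin Δλ · cos φ₂ = 0.186126
x = cos φ₁ sin φ₂ − sin φ₁ cos φ₂ cos Δλ = -0.484870
θ = atan2(y, x) = 158.9998° → 158.9998° (mod 360°)

159.0°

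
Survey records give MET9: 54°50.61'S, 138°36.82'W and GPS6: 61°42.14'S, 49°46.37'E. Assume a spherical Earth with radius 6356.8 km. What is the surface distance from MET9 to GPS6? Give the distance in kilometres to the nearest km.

MET9: φ = -54.84350°, λ = -138.61367°
GPS6: φ = -61.70233°, λ = +49.77283°
Δφ = -6.8588°,  Δλ = -171.6135°
a = sin²(Δφ/2) + cos φ₁ cos φ₂ sin²(Δλ/2) = 0.275084
c = 2·arcsin(√a) = 1.104219 rad = 63.2671°
d = R·c = 6356.8 × 1.104219 = 7019.3 km

7019 km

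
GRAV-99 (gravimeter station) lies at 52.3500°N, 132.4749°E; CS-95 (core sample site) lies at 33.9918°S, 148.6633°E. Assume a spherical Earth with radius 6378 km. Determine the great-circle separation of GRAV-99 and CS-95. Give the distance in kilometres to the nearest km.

9740 km

Δφ = -86.3418°,  Δλ = 16.1884°
a = sin²(Δφ/2) + cos φ₁ cos φ₂ sin²(Δλ/2) = 0.478138
c = 2·arcsin(√a) = 1.527059 rad = 87.4940°
d = R·c = 6378 × 1.527059 = 9739.6 km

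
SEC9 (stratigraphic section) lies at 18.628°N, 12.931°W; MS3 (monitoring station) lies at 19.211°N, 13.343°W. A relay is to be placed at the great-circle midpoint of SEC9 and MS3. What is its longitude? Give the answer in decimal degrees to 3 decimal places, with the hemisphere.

13.137°W

Bx = cos φ₂ cos Δλ = 0.944289,  By = cos φ₂ sin Δλ = -0.006790
φₘ = atan2(sin φ₁ + sin φ₂, √((cos φ₁ + Bx)² + By²)) = 18.91961°
λₘ = λ₁ + atan2(By, cos φ₁ + Bx) = -13.13664°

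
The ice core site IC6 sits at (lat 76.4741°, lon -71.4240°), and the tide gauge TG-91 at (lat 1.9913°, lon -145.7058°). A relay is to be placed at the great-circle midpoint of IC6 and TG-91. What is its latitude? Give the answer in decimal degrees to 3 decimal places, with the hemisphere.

42.830°N

Bx = cos φ₂ cos Δλ = 0.270743,  By = cos φ₂ sin Δλ = -0.962024
φₘ = atan2(sin φ₁ + sin φ₂, √((cos φ₁ + Bx)² + By²)) = 42.82974°
λₘ = λ₁ + atan2(By, cos φ₁ + Bx) = -133.74485°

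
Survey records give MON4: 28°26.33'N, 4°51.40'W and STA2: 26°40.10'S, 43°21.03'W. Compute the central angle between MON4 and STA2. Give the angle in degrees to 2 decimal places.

66.34°

MON4: φ = +28.43883°, λ = -4.85667°
STA2: φ = -26.66833°, λ = -43.35050°
Δφ = -55.1072°,  Δλ = -38.4938°
a = sin²(Δφ/2) + cos φ₁ cos φ₂ sin²(Δλ/2) = 0.299363
c = 2·arcsin(√a) = 1.157890 rad = 66.3422°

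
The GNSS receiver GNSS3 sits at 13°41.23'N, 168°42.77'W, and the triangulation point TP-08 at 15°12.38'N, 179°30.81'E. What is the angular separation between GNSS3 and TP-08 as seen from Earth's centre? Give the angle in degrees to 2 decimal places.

GNSS3: φ = +13.68717°, λ = -168.71283°
TP-08: φ = +15.20633°, λ = +179.51350°
Δφ = 1.5192°,  Δλ = -11.7737°
a = sin²(Δφ/2) + cos φ₁ cos φ₂ sin²(Δλ/2) = 0.010039
c = 2·arcsin(√a) = 0.200722 rad = 11.5005°

11.50°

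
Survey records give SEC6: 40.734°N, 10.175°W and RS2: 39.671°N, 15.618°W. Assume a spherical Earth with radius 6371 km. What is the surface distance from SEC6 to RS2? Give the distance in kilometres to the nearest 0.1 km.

477.0 km

Δφ = -1.0630°,  Δλ = -5.4430°
a = sin²(Δφ/2) + cos φ₁ cos φ₂ sin²(Δλ/2) = 0.001401
c = 2·arcsin(√a) = 0.074877 rad = 4.2901°
d = R·c = 6371 × 0.074877 = 477.0 km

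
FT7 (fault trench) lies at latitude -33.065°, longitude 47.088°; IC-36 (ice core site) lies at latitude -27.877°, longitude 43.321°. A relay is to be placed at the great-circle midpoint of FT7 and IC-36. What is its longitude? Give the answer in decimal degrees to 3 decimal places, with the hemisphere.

45.154°E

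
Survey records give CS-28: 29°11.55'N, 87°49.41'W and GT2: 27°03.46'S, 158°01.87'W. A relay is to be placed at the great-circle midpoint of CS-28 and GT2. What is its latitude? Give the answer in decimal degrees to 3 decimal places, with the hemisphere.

1.305°N

CS-28: φ = +29.19250°, λ = -87.82350°
GT2: φ = -27.05767°, λ = -158.03117°
Bx = cos φ₂ cos Δλ = 0.301551,  By = cos φ₂ sin Δλ = -0.837941
φₘ = atan2(sin φ₁ + sin φ₂, √((cos φ₁ + Bx)² + By²)) = 1.30463°
λₘ = λ₁ + atan2(By, cos φ₁ + Bx) = -123.32842°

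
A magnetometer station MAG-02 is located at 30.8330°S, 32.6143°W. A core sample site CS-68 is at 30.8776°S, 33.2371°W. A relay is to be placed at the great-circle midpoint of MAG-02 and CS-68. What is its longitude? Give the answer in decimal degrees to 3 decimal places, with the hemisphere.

32.926°W

Bx = cos φ₂ cos Δλ = 0.858215,  By = cos φ₂ sin Δλ = -0.009329
φₘ = atan2(sin φ₁ + sin φ₂, √((cos φ₁ + Bx)² + By²)) = -30.85567°
λₘ = λ₁ + atan2(By, cos φ₁ + Bx) = -32.92563°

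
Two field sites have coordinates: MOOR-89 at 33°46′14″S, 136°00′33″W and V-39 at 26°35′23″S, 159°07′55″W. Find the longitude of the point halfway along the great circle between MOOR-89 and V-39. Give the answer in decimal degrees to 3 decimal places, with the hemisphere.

147.998°W

MOOR-89: φ = -33.77056°, λ = -136.00917°
V-39: φ = -26.58972°, λ = -159.13194°
Bx = cos φ₂ cos Δλ = 0.822397,  By = cos φ₂ sin Δλ = -0.351168
φₘ = atan2(sin φ₁ + sin φ₂, √((cos φ₁ + Bx)² + By²)) = -30.69240°
λₘ = λ₁ + atan2(By, cos φ₁ + Bx) = -147.99825°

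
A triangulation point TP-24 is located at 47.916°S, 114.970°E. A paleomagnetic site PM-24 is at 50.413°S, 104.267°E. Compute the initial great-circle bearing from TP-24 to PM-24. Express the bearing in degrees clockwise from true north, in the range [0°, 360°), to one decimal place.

Δλ = -10.7030°
y = sin Δλ · cos φ₂ = -0.118349
x = cos φ₁ sin φ₂ − sin φ₁ cos φ₂ cos Δλ = -0.051795
θ = atan2(y, x) = -113.6364° → 246.3636° (mod 360°)

246.4°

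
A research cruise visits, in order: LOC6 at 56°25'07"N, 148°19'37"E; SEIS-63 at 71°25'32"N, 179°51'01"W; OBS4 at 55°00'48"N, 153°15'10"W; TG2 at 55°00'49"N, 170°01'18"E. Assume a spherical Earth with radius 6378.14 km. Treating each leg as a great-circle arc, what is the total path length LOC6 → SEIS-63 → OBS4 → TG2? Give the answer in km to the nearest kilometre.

6771 km

LOC6: φ = +56.41861°, λ = +148.32694°
SEIS-63: φ = +71.42556°, λ = -179.85028°
OBS4: φ = +55.01333°, λ = -153.25278°
TG2: φ = +55.01361°, λ = +170.02167°
LOC6→SEIS-63: c = 0.349891 rad, d = 2231.65 km
SEIS-63→OBS4: c = 0.348385 rad, d = 2222.05 km
OBS4→TG2: c = 0.363263 rad, d = 2316.94 km
Total = 2231.65 + 2222.05 + 2316.94 = 6770.64 km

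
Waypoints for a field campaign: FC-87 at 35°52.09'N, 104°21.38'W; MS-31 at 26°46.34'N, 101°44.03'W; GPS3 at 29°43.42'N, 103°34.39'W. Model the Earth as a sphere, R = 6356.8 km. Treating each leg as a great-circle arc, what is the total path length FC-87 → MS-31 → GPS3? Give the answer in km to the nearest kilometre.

1413 km

FC-87: φ = +35.86817°, λ = -104.35633°
MS-31: φ = +26.77233°, λ = -101.73383°
GPS3: φ = +29.72367°, λ = -103.57317°
FC-87→MS-31: c = 0.163476 rad, d = 1039.18 km
MS-31→GPS3: c = 0.058760 rad, d = 373.52 km
Total = 1039.18 + 373.52 = 1412.71 km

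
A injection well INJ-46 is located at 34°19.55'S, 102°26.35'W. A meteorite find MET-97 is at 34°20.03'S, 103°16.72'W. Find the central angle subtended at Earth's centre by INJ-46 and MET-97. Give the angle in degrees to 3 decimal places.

0.693°

INJ-46: φ = -34.32583°, λ = -102.43917°
MET-97: φ = -34.33383°, λ = -103.27867°
Δφ = -0.0080°,  Δλ = -0.8395°
a = sin²(Δφ/2) + cos φ₁ cos φ₂ sin²(Δλ/2) = 0.000037
c = 2·arcsin(√a) = 0.012100 rad = 0.6933°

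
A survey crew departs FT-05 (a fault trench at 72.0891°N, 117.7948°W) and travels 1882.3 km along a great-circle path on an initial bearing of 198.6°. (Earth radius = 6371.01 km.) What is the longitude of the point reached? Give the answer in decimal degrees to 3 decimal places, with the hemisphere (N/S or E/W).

δ = d/R = 1882.3/6371.01 = 0.295448 rad
φ₂ = arcsin(sin φ₁ cos δ + cos φ₁ sin δ cos θ)
   = arcsin(0.95154·0.95667 + 0.30754·0.29117·-0.94777) = 55.63308°
λ₂ = λ₁ + atan2(sin θ sin δ cos φ₁, cos δ − sin φ₁ sin φ₂) = -127.26424°

127.264°W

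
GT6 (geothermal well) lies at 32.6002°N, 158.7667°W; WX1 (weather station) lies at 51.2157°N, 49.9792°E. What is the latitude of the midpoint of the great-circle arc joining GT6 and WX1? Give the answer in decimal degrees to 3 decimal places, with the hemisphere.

72.312°N

Bx = cos φ₂ cos Δλ = -0.549195,  By = cos φ₂ sin Δλ = -0.301247
φₘ = atan2(sin φ₁ + sin φ₂, √((cos φ₁ + Bx)² + By²)) = 72.31194°
λₘ = λ₁ + atan2(By, cos φ₁ + Bx) = 155.46316°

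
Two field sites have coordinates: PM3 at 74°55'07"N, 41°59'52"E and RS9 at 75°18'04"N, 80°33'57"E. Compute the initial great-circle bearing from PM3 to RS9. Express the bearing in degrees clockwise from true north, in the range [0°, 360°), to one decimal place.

69.2°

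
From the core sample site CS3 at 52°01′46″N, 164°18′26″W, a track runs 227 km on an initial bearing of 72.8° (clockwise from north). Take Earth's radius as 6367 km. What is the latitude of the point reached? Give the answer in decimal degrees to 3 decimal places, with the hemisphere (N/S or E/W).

CS3: φ = +52.02944°, λ = -164.30722°
δ = d/R = 227/6367 = 0.035653 rad
φ₂ = arcsin(sin φ₁ cos δ + cos φ₁ sin δ cos θ)
   = arcsin(0.78833·0.99936 + 0.61526·0.03565·0.29571) = 52.59024°
λ₂ = λ₁ + atan2(sin θ sin δ cos φ₁, cos δ − sin φ₁ sin φ₂) = -161.09412°

52.590°N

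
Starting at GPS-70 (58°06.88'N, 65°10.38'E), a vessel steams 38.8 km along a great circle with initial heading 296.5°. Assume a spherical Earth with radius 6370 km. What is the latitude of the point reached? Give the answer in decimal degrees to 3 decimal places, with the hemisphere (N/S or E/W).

58.269°N

GPS-70: φ = +58.11467°, λ = +65.17300°
δ = d/R = 38.8/6370 = 0.006091 rad
φ₂ = arcsin(sin φ₁ cos δ + cos φ₁ sin δ cos θ)
   = arcsin(0.84911·0.99998 + 0.52822·0.00609·0.44620) = 58.26901°
λ₂ = λ₁ + atan2(sin θ sin δ cos φ₁, cos δ − sin φ₁ sin φ₂) = 64.57914°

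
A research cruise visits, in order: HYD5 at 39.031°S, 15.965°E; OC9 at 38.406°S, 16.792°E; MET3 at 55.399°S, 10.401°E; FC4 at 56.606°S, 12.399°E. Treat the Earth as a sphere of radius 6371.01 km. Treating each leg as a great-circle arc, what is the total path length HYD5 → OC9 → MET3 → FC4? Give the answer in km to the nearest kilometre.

HYD5→OC9: c = 0.015678 rad, d = 99.89 km
OC9→MET3: c = 0.305904 rad, d = 1948.92 km
MET3→FC4: c = 0.028703 rad, d = 182.87 km
Total = 99.89 + 1948.92 + 182.87 = 2231.67 km

2232 km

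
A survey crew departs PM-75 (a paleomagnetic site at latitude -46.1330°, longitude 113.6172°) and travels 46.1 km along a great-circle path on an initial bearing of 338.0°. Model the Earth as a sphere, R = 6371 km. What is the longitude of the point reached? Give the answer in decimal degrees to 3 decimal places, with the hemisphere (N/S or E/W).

113.395°E

δ = d/R = 46.1/6371 = 0.007236 rad
φ₂ = arcsin(sin φ₁ cos δ + cos φ₁ sin δ cos θ)
   = arcsin(-0.72095·0.99997 + 0.69299·0.00724·0.92718) = -45.74838°
λ₂ = λ₁ + atan2(sin θ sin δ cos φ₁, cos δ − sin φ₁ sin φ₂) = 113.39464°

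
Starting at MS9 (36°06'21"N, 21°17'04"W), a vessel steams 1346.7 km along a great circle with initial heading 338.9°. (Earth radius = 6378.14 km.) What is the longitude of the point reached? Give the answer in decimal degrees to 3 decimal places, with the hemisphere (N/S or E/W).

MS9: φ = +36.10583°, λ = -21.28444°
δ = d/R = 1346.7/6378.14 = 0.211143 rad
φ₂ = arcsin(sin φ₁ cos δ + cos φ₁ sin δ cos θ)
   = arcsin(0.58928·0.97779 + 0.80793·0.20958·0.93295) = 47.23657°
λ₂ = λ₁ + atan2(sin θ sin δ cos φ₁, cos δ − sin φ₁ sin φ₂) = -27.66431°

27.664°W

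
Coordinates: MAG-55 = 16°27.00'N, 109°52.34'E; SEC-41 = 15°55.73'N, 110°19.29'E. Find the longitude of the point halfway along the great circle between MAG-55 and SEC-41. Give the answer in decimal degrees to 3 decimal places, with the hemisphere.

MAG-55: φ = +16.45000°, λ = +109.87233°
SEC-41: φ = +15.92883°, λ = +110.32150°
Bx = cos φ₂ cos Δλ = 0.961574,  By = cos φ₂ sin Δλ = 0.007538
φₘ = atan2(sin φ₁ + sin φ₂, √((cos φ₁ + Bx)² + By²)) = 16.18953°
λₘ = λ₁ + atan2(By, cos φ₁ + Bx) = 110.09721°

110.097°E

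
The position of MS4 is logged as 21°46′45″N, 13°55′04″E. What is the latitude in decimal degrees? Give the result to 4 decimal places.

21.7792°N

21° + 46′/60 + 45″/3600 = 21 + 0.76667 + 0.01250 = 21.7792°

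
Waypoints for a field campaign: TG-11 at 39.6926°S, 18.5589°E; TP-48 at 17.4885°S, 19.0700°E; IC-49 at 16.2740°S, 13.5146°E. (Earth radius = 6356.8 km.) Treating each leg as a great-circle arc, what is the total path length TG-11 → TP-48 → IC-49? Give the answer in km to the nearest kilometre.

TG-11→TP-48: c = 0.387612 rad, d = 2463.97 km
TP-48→IC-49: c = 0.095167 rad, d = 604.96 km
Total = 2463.97 + 604.96 = 3068.93 km

3069 km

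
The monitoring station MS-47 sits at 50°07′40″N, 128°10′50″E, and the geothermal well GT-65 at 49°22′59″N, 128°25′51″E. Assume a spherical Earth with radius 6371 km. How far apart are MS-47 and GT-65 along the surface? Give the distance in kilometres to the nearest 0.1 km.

84.7 km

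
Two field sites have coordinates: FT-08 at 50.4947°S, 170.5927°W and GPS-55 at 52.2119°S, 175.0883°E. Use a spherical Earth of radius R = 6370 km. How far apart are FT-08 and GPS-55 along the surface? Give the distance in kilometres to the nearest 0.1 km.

1010.6 km

Δφ = -1.7172°,  Δλ = -14.3190°
a = sin²(Δφ/2) + cos φ₁ cos φ₂ sin²(Δλ/2) = 0.006279
c = 2·arcsin(√a) = 0.158650 rad = 9.0900°
d = R·c = 6370 × 0.158650 = 1010.6 km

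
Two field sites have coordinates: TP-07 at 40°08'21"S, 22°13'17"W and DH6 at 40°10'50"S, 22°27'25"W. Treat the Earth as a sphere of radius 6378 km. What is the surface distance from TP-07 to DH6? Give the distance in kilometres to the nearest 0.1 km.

TP-07: φ = -40.13917°, λ = -22.22139°
DH6: φ = -40.18056°, λ = -22.45694°
Δφ = -0.0414°,  Δλ = -0.2356°
a = sin²(Δφ/2) + cos φ₁ cos φ₂ sin²(Δλ/2) = 0.000003
c = 2·arcsin(√a) = 0.003224 rad = 0.1847°
d = R·c = 6378 × 0.003224 = 20.6 km

20.6 km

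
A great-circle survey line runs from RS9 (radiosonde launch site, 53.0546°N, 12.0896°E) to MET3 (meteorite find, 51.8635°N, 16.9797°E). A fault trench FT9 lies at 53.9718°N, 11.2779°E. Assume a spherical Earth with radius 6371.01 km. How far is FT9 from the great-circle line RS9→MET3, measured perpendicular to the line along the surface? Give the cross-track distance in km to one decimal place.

δ₁₃ = central angle RS9→FT9 = 0.018089 rad  (haversine)
θ₁₃ = bearing RS9→FT9 = 332.571°,  θ₁₂ = bearing RS9→MET3 = 109.837°
dₓₜ = R·arcsin(sin δ₁₃ · sin(θ₁₃ − θ₁₂)) = 6371.01·arcsin(0.01809·sin(222.734°)) = -78.202 km
|dₓₜ| = 78.202 km

78.2 km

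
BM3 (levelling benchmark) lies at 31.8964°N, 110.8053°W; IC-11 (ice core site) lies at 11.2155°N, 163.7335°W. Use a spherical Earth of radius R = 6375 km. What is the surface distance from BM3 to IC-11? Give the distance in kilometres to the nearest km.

Δφ = -20.6809°,  Δλ = -52.9282°
a = sin²(Δφ/2) + cos φ₁ cos φ₂ sin²(Δλ/2) = 0.197605
c = 2·arcsin(√a) = 0.921294 rad = 52.7863°
d = R·c = 6375 × 0.921294 = 5873.3 km

5873 km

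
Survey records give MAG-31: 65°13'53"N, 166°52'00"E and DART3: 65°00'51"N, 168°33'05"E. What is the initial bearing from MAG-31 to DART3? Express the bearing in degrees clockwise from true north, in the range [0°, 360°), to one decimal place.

MAG-31: φ = +65.23139°, λ = +166.86667°
DART3: φ = +65.01417°, λ = +168.55139°
Δλ = 1.6847°
y = sin Δλ · cos φ₂ = 0.012418
x = cos φ₁ sin φ₂ − sin φ₁ cos φ₂ cos Δλ = -0.003625
θ = atan2(y, x) = 106.2749° → 106.2749° (mod 360°)

106.3°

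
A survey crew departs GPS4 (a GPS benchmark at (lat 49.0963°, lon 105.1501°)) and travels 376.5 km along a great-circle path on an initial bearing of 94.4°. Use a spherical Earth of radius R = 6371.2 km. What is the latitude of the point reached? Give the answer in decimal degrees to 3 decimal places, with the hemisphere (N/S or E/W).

48.723°N

δ = d/R = 376.5/6371.2 = 0.059094 rad
φ₂ = arcsin(sin φ₁ cos δ + cos φ₁ sin δ cos θ)
   = arcsin(0.75581·0.99825 + 0.65479·0.05906·-0.07672) = 48.72265°
λ₂ = λ₁ + atan2(sin θ sin δ cos φ₁, cos δ − sin φ₁ sin φ₂) = 110.27117°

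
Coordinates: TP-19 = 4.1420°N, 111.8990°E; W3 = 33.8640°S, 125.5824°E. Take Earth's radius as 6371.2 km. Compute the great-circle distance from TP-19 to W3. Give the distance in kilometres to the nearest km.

4464 km

Δφ = -38.0060°,  Δλ = 13.6834°
a = sin²(Δφ/2) + cos φ₁ cos φ₂ sin²(Δλ/2) = 0.117780
c = 2·arcsin(√a) = 0.700624 rad = 40.1428°
d = R·c = 6371.2 × 0.700624 = 4463.8 km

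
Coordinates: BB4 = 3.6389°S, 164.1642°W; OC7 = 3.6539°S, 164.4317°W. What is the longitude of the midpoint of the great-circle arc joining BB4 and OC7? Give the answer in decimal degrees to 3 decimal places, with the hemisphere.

164.298°W

Bx = cos φ₂ cos Δλ = 0.997956,  By = cos φ₂ sin Δλ = -0.004659
φₘ = atan2(sin φ₁ + sin φ₂, √((cos φ₁ + Bx)² + By²)) = -3.64641°
λₘ = λ₁ + atan2(By, cos φ₁ + Bx) = -164.29795°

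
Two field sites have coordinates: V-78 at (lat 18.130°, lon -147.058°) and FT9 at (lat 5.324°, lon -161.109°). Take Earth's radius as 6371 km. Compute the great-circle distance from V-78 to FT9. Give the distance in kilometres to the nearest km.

Δφ = -12.8060°,  Δλ = -14.0510°
a = sin²(Δφ/2) + cos φ₁ cos φ₂ sin²(Δλ/2) = 0.026593
c = 2·arcsin(√a) = 0.327610 rad = 18.7706°
d = R·c = 6371 × 0.327610 = 2087.2 km

2087 km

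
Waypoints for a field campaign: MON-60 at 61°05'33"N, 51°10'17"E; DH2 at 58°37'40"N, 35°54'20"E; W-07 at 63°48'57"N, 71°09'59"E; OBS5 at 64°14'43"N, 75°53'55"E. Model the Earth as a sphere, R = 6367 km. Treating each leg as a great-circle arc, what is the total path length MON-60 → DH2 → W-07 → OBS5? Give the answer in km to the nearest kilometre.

MON-60: φ = +61.09250°, λ = +51.17139°
DH2: φ = +58.62778°, λ = +35.90556°
W-07: φ = +63.81583°, λ = +71.16639°
OBS5: φ = +64.24528°, λ = +75.89861°
MON-60→DH2: c = 0.140149 rad, d = 892.33 km
DH2→W-07: c = 0.305297 rad, d = 1943.83 km
W-07→OBS5: c = 0.036926 rad, d = 235.11 km
Total = 892.33 + 1943.83 + 235.11 = 3071.27 km

3071 km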